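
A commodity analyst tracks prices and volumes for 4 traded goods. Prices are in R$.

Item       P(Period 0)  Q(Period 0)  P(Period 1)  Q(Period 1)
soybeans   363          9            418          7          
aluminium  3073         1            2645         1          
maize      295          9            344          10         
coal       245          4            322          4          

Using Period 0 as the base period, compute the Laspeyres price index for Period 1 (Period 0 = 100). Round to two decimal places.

108.18

Laspeyres price index uses base-period quantities as weights.
ΣP(Period 1)·Q(Period 0) = 418×9 + 2645×1 + 344×9 + 322×4 = 3762 + 2645 + 3096 + 1288 = 10791
ΣP(Period 0)·Q(Period 0) = 363×9 + 3073×1 + 295×9 + 245×4 = 3267 + 3073 + 2655 + 980 = 9975
Index = 10791 / 9975 × 100 = 108.1805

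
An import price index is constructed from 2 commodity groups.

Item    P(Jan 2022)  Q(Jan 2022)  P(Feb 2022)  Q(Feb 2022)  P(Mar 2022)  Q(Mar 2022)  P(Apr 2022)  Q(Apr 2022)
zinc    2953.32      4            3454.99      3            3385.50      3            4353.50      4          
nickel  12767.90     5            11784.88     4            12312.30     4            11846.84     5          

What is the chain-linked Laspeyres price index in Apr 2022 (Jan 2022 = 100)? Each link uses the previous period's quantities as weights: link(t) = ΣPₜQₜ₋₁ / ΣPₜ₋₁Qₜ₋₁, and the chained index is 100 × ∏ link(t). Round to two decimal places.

Link Jan 2022→Feb 2022:
ΣP(Feb 2022)Q(Jan 2022) = 3454.99×4 + 11784.88×5 = 13819.96 + 58924.4 = 72744.36
ΣP(Jan 2022)Q(Jan 2022) = 2953.32×4 + 12767.90×5 = 11813.28 + 63839.5 = 75652.78
link = 72744.36/75652.78 = 0.961556
Link Feb 2022→Mar 2022:
ΣP(Mar 2022)Q(Feb 2022) = 3385.50×3 + 12312.30×4 = 10156.5 + 49249.2 = 59405.7
ΣP(Feb 2022)Q(Feb 2022) = 3454.99×3 + 11784.88×4 = 10364.97 + 47139.52 = 57504.49
link = 59405.7/57504.49 = 1.033062
Link Mar 2022→Apr 2022:
ΣP(Apr 2022)Q(Mar 2022) = 4353.50×3 + 11846.84×4 = 13060.5 + 47387.36 = 60447.86
ΣP(Mar 2022)Q(Mar 2022) = 3385.50×3 + 12312.30×4 = 10156.5 + 49249.2 = 59405.7
link = 60447.86/59405.7 = 1.017543
Chained index = 100 × 0.961556 × 1.033062 × 1.017543 = 101.0773

101.08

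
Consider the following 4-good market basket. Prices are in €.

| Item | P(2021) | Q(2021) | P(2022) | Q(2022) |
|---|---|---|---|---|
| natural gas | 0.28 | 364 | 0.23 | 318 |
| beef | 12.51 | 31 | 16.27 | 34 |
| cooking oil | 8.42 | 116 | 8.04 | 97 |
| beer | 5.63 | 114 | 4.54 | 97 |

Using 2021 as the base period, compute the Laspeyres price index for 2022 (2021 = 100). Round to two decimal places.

Laspeyres price index uses base-period quantities as weights.
ΣP(2022)·Q(2021) = 0.23×364 + 16.27×31 + 8.04×116 + 4.54×114 = 83.72 + 504.37 + 932.64 + 517.56 = 2038.29
ΣP(2021)·Q(2021) = 0.28×364 + 12.51×31 + 8.42×116 + 5.63×114 = 101.92 + 387.81 + 976.72 + 641.82 = 2108.27
Index = 2038.29 / 2108.27 × 100 = 96.6807

96.68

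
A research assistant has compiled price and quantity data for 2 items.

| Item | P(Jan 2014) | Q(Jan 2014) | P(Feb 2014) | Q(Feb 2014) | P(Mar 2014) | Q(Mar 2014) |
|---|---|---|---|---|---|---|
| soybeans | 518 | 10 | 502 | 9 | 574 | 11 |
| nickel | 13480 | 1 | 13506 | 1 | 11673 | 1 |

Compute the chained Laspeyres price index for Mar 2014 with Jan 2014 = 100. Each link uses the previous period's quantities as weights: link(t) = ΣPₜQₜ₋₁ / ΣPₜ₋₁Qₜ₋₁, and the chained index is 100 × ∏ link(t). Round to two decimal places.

Link Jan 2014→Feb 2014:
ΣP(Feb 2014)Q(Jan 2014) = 502×10 + 13506×1 = 5020 + 13506 = 18526
ΣP(Jan 2014)Q(Jan 2014) = 518×10 + 13480×1 = 5180 + 13480 = 18660
link = 18526/18660 = 0.992819
Link Feb 2014→Mar 2014:
ΣP(Mar 2014)Q(Feb 2014) = 574×9 + 11673×1 = 5166 + 11673 = 16839
ΣP(Feb 2014)Q(Feb 2014) = 502×9 + 13506×1 = 4518 + 13506 = 18024
link = 16839/18024 = 0.934254
Chained index = 100 × 0.992819 × 0.934254 = 92.7545

92.75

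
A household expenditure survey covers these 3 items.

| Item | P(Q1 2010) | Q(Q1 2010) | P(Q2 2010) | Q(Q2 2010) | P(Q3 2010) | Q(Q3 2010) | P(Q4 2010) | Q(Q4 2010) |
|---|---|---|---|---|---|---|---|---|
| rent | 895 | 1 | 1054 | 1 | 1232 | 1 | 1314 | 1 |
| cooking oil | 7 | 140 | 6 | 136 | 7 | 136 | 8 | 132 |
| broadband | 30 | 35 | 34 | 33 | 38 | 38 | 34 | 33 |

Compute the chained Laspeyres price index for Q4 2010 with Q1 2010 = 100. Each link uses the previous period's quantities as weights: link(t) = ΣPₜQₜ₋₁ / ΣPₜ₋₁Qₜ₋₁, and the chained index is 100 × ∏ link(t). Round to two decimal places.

123.36

Link Q1 2010→Q2 2010:
ΣP(Q2 2010)Q(Q1 2010) = 1054×1 + 6×140 + 34×35 = 1054 + 840 + 1190 = 3084
ΣP(Q1 2010)Q(Q1 2010) = 895×1 + 7×140 + 30×35 = 895 + 980 + 1050 = 2925
link = 3084/2925 = 1.054359
Link Q2 2010→Q3 2010:
ΣP(Q3 2010)Q(Q2 2010) = 1232×1 + 7×136 + 38×33 = 1232 + 952 + 1254 = 3438
ΣP(Q2 2010)Q(Q2 2010) = 1054×1 + 6×136 + 34×33 = 1054 + 816 + 1122 = 2992
link = 3438/2992 = 1.149064
Link Q3 2010→Q4 2010:
ΣP(Q4 2010)Q(Q3 2010) = 1314×1 + 8×136 + 34×38 = 1314 + 1088 + 1292 = 3694
ΣP(Q3 2010)Q(Q3 2010) = 1232×1 + 7×136 + 38×38 = 1232 + 952 + 1444 = 3628
link = 3694/3628 = 1.018192
Chained index = 100 × 1.054359 × 1.149064 × 1.018192 = 123.3566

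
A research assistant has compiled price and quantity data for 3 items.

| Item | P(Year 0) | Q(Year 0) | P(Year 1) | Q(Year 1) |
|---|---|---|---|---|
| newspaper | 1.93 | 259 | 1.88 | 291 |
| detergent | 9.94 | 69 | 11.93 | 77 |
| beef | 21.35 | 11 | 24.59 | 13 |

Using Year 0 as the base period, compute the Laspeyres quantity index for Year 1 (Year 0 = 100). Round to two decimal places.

Laspeyres quantity index uses base-period prices as weights.
ΣP(Year 0)·Q(Year 1) = 1.93×291 + 9.94×77 + 21.35×13 = 561.63 + 765.38 + 277.55 = 1604.56
ΣP(Year 0)·Q(Year 0) = 1.93×259 + 9.94×69 + 21.35×11 = 499.87 + 685.86 + 234.85 = 1420.58
Index = 1604.56 / 1420.58 × 100 = 112.9510

112.95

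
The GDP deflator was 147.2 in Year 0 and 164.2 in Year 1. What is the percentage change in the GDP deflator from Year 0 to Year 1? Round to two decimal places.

Change = (164.2 − 147.2) / 147.2 × 100
       = 17.0 / 147.2 × 100 = 11.5489%

11.55%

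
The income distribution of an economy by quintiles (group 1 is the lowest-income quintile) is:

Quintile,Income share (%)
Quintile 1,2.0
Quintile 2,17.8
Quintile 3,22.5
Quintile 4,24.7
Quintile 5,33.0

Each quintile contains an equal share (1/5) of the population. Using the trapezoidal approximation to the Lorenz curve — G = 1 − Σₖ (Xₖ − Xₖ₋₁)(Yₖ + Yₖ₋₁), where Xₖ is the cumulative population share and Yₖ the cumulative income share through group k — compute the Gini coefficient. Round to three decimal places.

0.276

Cumulative income shares Yₖ: 0.0200, 0.1980, 0.4230, 0.6700, 1.0000
Σ (Xₖ−Xₖ₋₁)(Yₖ+Yₖ₋₁) = (1/5)(0.0200+0.0000) + (1/5)(0.1980+0.0200) + (1/5)(0.4230+0.1980) + (1/5)(0.6700+0.4230) + (1/5)(1.0000+0.6700)
  = 0.0040 + 0.0436 + 0.1242 + 0.2186 + 0.3340 = 0.7244
G = 1 − 0.7244 = 0.2756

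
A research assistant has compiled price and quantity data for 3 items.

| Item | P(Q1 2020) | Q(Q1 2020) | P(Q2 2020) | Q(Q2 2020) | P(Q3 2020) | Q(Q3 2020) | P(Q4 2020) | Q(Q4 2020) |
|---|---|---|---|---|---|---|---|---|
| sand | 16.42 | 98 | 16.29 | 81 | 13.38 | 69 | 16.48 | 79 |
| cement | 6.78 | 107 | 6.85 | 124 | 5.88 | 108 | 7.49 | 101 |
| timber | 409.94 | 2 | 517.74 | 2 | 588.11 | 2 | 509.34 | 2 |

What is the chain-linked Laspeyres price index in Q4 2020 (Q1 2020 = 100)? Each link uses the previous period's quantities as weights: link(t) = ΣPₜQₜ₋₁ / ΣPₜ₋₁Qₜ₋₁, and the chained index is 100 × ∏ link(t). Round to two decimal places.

Link Q1 2020→Q2 2020:
ΣP(Q2 2020)Q(Q1 2020) = 16.29×98 + 6.85×107 + 517.74×2 = 1596.42 + 732.95 + 1035.48 = 3364.85
ΣP(Q1 2020)Q(Q1 2020) = 16.42×98 + 6.78×107 + 409.94×2 = 1609.16 + 725.46 + 819.88 = 3154.5
link = 3364.85/3154.5 = 1.066683
Link Q2 2020→Q3 2020:
ΣP(Q3 2020)Q(Q2 2020) = 13.38×81 + 5.88×124 + 588.11×2 = 1083.78 + 729.12 + 1176.22 = 2989.12
ΣP(Q2 2020)Q(Q2 2020) = 16.29×81 + 6.85×124 + 517.74×2 = 1319.49 + 849.4 + 1035.48 = 3204.37
link = 2989.12/3204.37 = 0.932826
Link Q3 2020→Q4 2020:
ΣP(Q4 2020)Q(Q3 2020) = 16.48×69 + 7.49×108 + 509.34×2 = 1137.12 + 808.92 + 1018.68 = 2964.72
ΣP(Q3 2020)Q(Q3 2020) = 13.38×69 + 5.88×108 + 588.11×2 = 923.22 + 635.04 + 1176.22 = 2734.48
link = 2964.72/2734.48 = 1.084199
Chained index = 100 × 1.066683 × 0.932826 × 1.084199 = 107.8810

107.88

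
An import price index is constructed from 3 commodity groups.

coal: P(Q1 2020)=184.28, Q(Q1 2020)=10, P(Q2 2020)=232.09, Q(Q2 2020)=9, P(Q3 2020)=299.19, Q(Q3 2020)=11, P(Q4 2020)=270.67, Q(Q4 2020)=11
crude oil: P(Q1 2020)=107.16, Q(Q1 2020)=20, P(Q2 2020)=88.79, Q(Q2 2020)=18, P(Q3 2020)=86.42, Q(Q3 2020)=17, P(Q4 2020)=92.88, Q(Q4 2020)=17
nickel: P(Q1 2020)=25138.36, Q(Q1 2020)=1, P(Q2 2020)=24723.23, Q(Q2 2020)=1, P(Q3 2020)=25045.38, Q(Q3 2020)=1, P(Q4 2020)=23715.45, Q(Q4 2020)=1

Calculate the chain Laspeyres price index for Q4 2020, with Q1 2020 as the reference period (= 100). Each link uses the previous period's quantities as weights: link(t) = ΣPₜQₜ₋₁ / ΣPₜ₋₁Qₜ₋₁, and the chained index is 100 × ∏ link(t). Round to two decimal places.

96.78

Link Q1 2020→Q2 2020:
ΣP(Q2 2020)Q(Q1 2020) = 232.09×10 + 88.79×20 + 24723.23×1 = 2320.9 + 1775.8 + 24723.23 = 28819.93
ΣP(Q1 2020)Q(Q1 2020) = 184.28×10 + 107.16×20 + 25138.36×1 = 1842.8 + 2143.2 + 25138.36 = 29124.36
link = 28819.93/29124.36 = 0.989547
Link Q2 2020→Q3 2020:
ΣP(Q3 2020)Q(Q2 2020) = 299.19×9 + 86.42×18 + 25045.38×1 = 2692.71 + 1555.56 + 25045.38 = 29293.65
ΣP(Q2 2020)Q(Q2 2020) = 232.09×9 + 88.79×18 + 24723.23×1 = 2088.81 + 1598.22 + 24723.23 = 28410.26
link = 29293.65/28410.26 = 1.031094
Link Q3 2020→Q4 2020:
ΣP(Q4 2020)Q(Q3 2020) = 270.67×11 + 92.88×17 + 23715.45×1 = 2977.37 + 1578.96 + 23715.45 = 28271.78
ΣP(Q3 2020)Q(Q3 2020) = 299.19×11 + 86.42×17 + 25045.38×1 = 3291.09 + 1469.14 + 25045.38 = 29805.61
link = 28271.78/29805.61 = 0.948539
Chained index = 100 × 0.989547 × 1.031094 × 0.948539 = 96.7810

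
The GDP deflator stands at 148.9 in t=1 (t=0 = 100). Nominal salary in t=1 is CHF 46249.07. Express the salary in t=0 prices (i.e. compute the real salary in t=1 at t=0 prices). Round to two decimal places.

31060.49

Real = Nominal ÷ (Index/100) = 46249.07 ÷ (148.9/100)
     = 46249.07 ÷ 1.489 = 31060.4903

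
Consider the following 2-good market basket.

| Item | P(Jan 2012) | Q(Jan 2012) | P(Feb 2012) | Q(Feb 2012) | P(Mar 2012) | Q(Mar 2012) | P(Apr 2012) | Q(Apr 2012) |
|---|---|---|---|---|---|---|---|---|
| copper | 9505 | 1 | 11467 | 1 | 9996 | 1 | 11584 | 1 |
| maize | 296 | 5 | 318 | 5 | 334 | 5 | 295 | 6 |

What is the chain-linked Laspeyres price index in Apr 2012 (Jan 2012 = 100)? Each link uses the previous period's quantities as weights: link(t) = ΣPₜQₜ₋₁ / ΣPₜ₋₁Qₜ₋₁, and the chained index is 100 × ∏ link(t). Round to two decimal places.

118.88

Link Jan 2012→Feb 2012:
ΣP(Feb 2012)Q(Jan 2012) = 11467×1 + 318×5 = 11467 + 1590 = 13057
ΣP(Jan 2012)Q(Jan 2012) = 9505×1 + 296×5 = 9505 + 1480 = 10985
link = 13057/10985 = 1.188621
Link Feb 2012→Mar 2012:
ΣP(Mar 2012)Q(Feb 2012) = 9996×1 + 334×5 = 9996 + 1670 = 11666
ΣP(Feb 2012)Q(Feb 2012) = 11467×1 + 318×5 = 11467 + 1590 = 13057
link = 11666/13057 = 0.893467
Link Mar 2012→Apr 2012:
ΣP(Apr 2012)Q(Mar 2012) = 11584×1 + 295×5 = 11584 + 1475 = 13059
ΣP(Mar 2012)Q(Mar 2012) = 9996×1 + 334×5 = 9996 + 1670 = 11666
link = 13059/11666 = 1.119407
Chained index = 100 × 1.188621 × 0.893467 × 1.119407 = 118.8803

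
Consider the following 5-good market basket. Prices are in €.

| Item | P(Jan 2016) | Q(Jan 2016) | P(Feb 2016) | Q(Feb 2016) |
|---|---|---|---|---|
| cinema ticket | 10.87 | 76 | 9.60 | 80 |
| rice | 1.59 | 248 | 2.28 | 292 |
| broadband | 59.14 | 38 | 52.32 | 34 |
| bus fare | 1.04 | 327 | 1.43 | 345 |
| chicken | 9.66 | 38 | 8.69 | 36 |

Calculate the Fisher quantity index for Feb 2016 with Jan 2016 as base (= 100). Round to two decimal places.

97.75

Laspeyres component (base-period weights):
ΣP(Jan 2016)Q(Feb 2016) = 10.87×80 + 1.59×292 + 59.14×34 + 1.04×345 + 9.66×36 = 869.6 + 464.28 + 2010.76 + 358.8 + 347.76 = 4051.2
ΣP(Jan 2016)Q(Jan 2016) = 10.87×76 + 1.59×248 + 59.14×38 + 1.04×327 + 9.66×38 = 826.12 + 394.32 + 2247.32 + 340.08 + 367.08 = 4174.92
L = 4051.2 / 4174.92 × 100 = 97.0366
Paasche component (current-period weights):
ΣP(Feb 2016)Q(Feb 2016) = 9.60×80 + 2.28×292 + 52.32×34 + 1.43×345 + 8.69×36 = 768 + 665.76 + 1778.88 + 493.35 + 312.84 = 4018.83
ΣP(Feb 2016)Q(Jan 2016) = 9.60×76 + 2.28×248 + 52.32×38 + 1.43×327 + 8.69×38 = 729.6 + 565.44 + 1988.16 + 467.61 + 330.22 = 4081.03
P = 4018.83 / 4081.03 × 100 = 98.4759
Fisher = √(L × P) = √(97.0366 × 98.4759) = 97.7536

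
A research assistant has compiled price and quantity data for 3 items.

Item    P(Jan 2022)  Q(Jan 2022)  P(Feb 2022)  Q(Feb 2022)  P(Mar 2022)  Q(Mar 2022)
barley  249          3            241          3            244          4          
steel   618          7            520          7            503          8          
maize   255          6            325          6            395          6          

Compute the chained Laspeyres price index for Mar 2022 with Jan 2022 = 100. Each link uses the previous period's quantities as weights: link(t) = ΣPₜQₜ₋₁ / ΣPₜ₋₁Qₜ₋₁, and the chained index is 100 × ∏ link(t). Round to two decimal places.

Link Jan 2022→Feb 2022:
ΣP(Feb 2022)Q(Jan 2022) = 241×3 + 520×7 + 325×6 = 723 + 3640 + 1950 = 6313
ΣP(Jan 2022)Q(Jan 2022) = 249×3 + 618×7 + 255×6 = 747 + 4326 + 1530 = 6603
link = 6313/6603 = 0.956081
Link Feb 2022→Mar 2022:
ΣP(Mar 2022)Q(Feb 2022) = 244×3 + 503×7 + 395×6 = 732 + 3521 + 2370 = 6623
ΣP(Feb 2022)Q(Feb 2022) = 241×3 + 520×7 + 325×6 = 723 + 3640 + 1950 = 6313
link = 6623/6313 = 1.049105
Chained index = 100 × 0.956081 × 1.049105 = 100.3029

100.30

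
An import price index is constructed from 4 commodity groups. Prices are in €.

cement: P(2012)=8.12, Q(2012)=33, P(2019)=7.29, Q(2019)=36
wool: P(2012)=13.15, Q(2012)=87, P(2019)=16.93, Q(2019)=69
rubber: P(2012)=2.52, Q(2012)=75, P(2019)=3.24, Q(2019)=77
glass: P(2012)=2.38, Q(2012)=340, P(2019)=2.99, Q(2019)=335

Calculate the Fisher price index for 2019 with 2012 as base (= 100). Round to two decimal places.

122.87

Laspeyres component (base-period weights):
ΣP(2019)Q(2012) = 7.29×33 + 16.93×87 + 3.24×75 + 2.99×340 = 240.57 + 1472.91 + 243 + 1016.6 = 2973.08
ΣP(2012)Q(2012) = 8.12×33 + 13.15×87 + 2.52×75 + 2.38×340 = 267.96 + 1144.05 + 189 + 809.2 = 2410.21
L = 2973.08 / 2410.21 × 100 = 123.3536
Paasche component (current-period weights):
ΣP(2019)Q(2019) = 7.29×36 + 16.93×69 + 3.24×77 + 2.99×335 = 262.44 + 1168.17 + 249.48 + 1001.65 = 2681.74
ΣP(2012)Q(2019) = 8.12×36 + 13.15×69 + 2.52×77 + 2.38×335 = 292.32 + 907.35 + 194.04 + 797.3 = 2191.01
P = 2681.74 / 2191.01 × 100 = 122.3974
Fisher = √(L × P) = √(123.3536 × 122.3974) = 122.8746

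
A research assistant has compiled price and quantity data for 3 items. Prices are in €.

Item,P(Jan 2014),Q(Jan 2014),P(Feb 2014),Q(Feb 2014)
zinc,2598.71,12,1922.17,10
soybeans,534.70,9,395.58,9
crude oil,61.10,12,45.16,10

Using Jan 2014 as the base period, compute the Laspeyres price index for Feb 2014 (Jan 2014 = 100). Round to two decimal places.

73.97

Laspeyres price index uses base-period quantities as weights.
ΣP(Feb 2014)·Q(Jan 2014) = 1922.17×12 + 395.58×9 + 45.16×12 = 23066.04 + 3560.22 + 541.92 = 27168.18
ΣP(Jan 2014)·Q(Jan 2014) = 2598.71×12 + 534.70×9 + 61.10×12 = 31184.52 + 4812.3 + 733.2 = 36730.02
Index = 27168.18 / 36730.02 × 100 = 73.9672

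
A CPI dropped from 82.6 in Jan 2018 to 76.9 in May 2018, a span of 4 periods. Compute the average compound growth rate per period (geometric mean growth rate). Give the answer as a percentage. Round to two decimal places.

-1.77%

Growth factor = (76.9/82.6)^(1/4) = (0.930993)^(1/4) = 0.982283
Growth rate = 0.982283 − 1 = -0.017717 = -1.7717%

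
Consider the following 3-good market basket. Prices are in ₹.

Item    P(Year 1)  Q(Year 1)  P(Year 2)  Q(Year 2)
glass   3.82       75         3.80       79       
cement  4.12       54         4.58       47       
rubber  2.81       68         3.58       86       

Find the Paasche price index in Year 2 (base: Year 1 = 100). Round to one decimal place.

111.7

Paasche price index uses current-period quantities as weights.
ΣP(Year 2)·Q(Year 2) = 3.80×79 + 4.58×47 + 3.58×86 = 300.2 + 215.26 + 307.88 = 823.34
ΣP(Year 1)·Q(Year 2) = 3.82×79 + 4.12×47 + 2.81×86 = 301.78 + 193.64 + 241.66 = 737.08
Index = 823.34 / 737.08 × 100 = 111.7029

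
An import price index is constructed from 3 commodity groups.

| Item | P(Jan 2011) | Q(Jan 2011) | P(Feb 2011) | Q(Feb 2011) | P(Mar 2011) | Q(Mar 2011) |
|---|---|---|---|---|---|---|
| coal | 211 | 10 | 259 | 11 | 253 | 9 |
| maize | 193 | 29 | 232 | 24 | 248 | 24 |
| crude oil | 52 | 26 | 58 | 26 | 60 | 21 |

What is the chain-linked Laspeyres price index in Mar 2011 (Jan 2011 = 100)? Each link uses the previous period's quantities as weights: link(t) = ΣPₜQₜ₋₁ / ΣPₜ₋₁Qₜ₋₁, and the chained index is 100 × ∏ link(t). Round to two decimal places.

Link Jan 2011→Feb 2011:
ΣP(Feb 2011)Q(Jan 2011) = 259×10 + 232×29 + 58×26 = 2590 + 6728 + 1508 = 10826
ΣP(Jan 2011)Q(Jan 2011) = 211×10 + 193×29 + 52×26 = 2110 + 5597 + 1352 = 9059
link = 10826/9059 = 1.195055
Link Feb 2011→Mar 2011:
ΣP(Mar 2011)Q(Feb 2011) = 253×11 + 248×24 + 60×26 = 2783 + 5952 + 1560 = 10295
ΣP(Feb 2011)Q(Feb 2011) = 259×11 + 232×24 + 58×26 = 2849 + 5568 + 1508 = 9925
link = 10295/9925 = 1.037280
Chained index = 100 × 1.195055 × 1.037280 = 123.9606

123.96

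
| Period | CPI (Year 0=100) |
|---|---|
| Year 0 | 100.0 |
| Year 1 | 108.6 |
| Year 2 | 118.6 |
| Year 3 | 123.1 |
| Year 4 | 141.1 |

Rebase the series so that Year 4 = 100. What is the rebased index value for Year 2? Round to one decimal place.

Rebased(Year 2) = 118.6 / 141.1 × 100 = 84.0539

84.1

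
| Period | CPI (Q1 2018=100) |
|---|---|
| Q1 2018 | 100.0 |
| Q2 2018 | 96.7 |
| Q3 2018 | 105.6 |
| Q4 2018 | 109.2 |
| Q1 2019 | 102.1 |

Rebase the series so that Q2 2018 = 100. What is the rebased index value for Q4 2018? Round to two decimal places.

Rebased(Q4 2018) = 109.2 / 96.7 × 100 = 112.9266

112.93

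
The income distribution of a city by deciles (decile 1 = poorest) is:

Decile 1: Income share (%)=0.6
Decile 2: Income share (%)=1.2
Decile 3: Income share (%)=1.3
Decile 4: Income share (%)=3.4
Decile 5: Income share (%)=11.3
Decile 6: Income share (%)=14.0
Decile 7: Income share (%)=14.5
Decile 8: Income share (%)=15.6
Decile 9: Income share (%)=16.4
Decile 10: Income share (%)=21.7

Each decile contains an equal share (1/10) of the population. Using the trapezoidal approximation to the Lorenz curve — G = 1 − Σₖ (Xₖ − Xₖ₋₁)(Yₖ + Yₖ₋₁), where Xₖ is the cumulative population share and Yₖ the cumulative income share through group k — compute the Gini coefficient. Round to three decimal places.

0.404

Cumulative income shares Yₖ: 0.0060, 0.0180, 0.0310, 0.0650, 0.1780, 0.3180, 0.4630, 0.6190, 0.7830, 1.0000
Σ (Xₖ−Xₖ₋₁)(Yₖ+Yₖ₋₁) = (1/10)(0.0060+0.0000) + (1/10)(0.0180+0.0060) + (1/10)(0.0310+0.0180) + (1/10)(0.0650+0.0310) + (1/10)(0.1780+0.0650) + (1/10)(0.3180+0.1780) + (1/10)(0.4630+0.3180) + (1/10)(0.6190+0.4630) + (1/10)(0.7830+0.6190) + (1/10)(1.0000+0.7830)
  = 0.0006 + 0.0024 + 0.0049 + 0.0096 + 0.0243 + 0.0496 + 0.0781 + 0.1082 + 0.1402 + 0.1783 = 0.5962
G = 1 − 0.5962 = 0.4038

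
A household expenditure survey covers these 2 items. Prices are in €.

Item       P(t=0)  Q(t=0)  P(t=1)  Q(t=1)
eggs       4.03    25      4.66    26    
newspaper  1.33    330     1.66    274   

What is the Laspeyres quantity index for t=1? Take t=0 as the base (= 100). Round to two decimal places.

Laspeyres quantity index uses base-period prices as weights.
ΣP(t=0)·Q(t=1) = 4.03×26 + 1.33×274 = 104.78 + 364.42 = 469.2
ΣP(t=0)·Q(t=0) = 4.03×25 + 1.33×330 = 100.75 + 438.9 = 539.65
Index = 469.2 / 539.65 × 100 = 86.9452

86.95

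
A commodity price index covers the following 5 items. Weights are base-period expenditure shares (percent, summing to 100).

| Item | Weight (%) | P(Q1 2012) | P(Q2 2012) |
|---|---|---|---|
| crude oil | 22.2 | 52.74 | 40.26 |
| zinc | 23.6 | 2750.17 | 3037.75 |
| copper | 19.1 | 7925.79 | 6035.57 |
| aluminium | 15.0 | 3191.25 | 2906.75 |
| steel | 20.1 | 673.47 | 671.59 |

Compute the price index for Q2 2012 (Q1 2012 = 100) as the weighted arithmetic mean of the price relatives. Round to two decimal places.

91.27

crude oil: 22.2 × (40.26/52.74) = 22.2 × 0.763367 = 16.9468
zinc: 23.6 × (3037.75/2750.17) = 23.6 × 1.104568 = 26.0678
copper: 19.1 × (6035.57/7925.79) = 19.1 × 0.761510 = 14.5448
aluminium: 15.0 × (2906.75/3191.25) = 15.0 × 0.910850 = 13.6627
steel: 20.1 × (671.59/673.47) = 20.1 × 0.997208 = 20.0439
Index = Σ wᵢ·(p₁ᵢ/p₀ᵢ) = 16.9468 + 26.0678 + 14.5448 + 13.6627 + 20.0439 = 91.2660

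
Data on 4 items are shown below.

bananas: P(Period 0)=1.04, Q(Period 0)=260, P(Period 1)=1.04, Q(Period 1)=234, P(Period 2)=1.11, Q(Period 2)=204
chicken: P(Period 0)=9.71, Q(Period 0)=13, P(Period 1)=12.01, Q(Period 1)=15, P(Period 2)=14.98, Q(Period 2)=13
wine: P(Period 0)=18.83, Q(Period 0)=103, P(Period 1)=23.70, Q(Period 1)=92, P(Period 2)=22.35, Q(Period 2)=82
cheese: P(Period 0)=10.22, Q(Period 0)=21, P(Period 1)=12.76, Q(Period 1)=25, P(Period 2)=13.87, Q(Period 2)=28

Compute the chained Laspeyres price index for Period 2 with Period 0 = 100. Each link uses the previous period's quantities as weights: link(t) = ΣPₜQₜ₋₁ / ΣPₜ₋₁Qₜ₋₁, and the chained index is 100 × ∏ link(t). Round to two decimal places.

Link Period 0→Period 1:
ΣP(Period 1)Q(Period 0) = 1.04×260 + 12.01×13 + 23.70×103 + 12.76×21 = 270.4 + 156.13 + 2441.1 + 267.96 = 3135.59
ΣP(Period 0)Q(Period 0) = 1.04×260 + 9.71×13 + 18.83×103 + 10.22×21 = 270.4 + 126.23 + 1939.49 + 214.62 = 2550.74
link = 3135.59/2550.74 = 1.229286
Link Period 1→Period 2:
ΣP(Period 2)Q(Period 1) = 1.11×234 + 14.98×15 + 22.35×92 + 13.87×25 = 259.74 + 224.7 + 2056.2 + 346.75 = 2887.39
ΣP(Period 1)Q(Period 1) = 1.04×234 + 12.01×15 + 23.70×92 + 12.76×25 = 243.36 + 180.15 + 2180.4 + 319 = 2922.91
link = 2887.39/2922.91 = 0.987848
Chained index = 100 × 1.229286 × 0.987848 = 121.4348

121.43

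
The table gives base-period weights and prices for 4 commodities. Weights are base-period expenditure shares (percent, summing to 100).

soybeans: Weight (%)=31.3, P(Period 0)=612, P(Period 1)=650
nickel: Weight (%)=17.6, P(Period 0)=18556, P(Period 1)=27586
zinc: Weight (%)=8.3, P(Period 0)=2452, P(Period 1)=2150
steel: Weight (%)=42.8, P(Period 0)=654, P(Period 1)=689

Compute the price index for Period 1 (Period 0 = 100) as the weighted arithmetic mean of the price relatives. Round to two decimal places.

soybeans: 31.3 × (650/612) = 31.3 × 1.062092 = 33.2435
nickel: 17.6 × (27586/18556) = 17.6 × 1.486635 = 26.1648
zinc: 8.3 × (2150/2452) = 8.3 × 0.876835 = 7.2777
steel: 42.8 × (689/654) = 42.8 × 1.053517 = 45.0905
Index = Σ wᵢ·(p₁ᵢ/p₀ᵢ) = 33.2435 + 26.1648 + 7.2777 + 45.0905 = 111.7765

111.78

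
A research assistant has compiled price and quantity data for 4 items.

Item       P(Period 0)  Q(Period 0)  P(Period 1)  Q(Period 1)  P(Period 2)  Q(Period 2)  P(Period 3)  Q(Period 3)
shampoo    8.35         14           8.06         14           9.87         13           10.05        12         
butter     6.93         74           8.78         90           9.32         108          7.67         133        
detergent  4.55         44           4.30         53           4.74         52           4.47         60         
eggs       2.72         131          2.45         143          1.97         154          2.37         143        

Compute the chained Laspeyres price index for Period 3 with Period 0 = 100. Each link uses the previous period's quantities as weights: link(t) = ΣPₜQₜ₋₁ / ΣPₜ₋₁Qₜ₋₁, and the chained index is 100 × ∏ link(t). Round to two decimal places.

Link Period 0→Period 1:
ΣP(Period 1)Q(Period 0) = 8.06×14 + 8.78×74 + 4.30×44 + 2.45×131 = 112.84 + 649.72 + 189.2 + 320.95 = 1272.71
ΣP(Period 0)Q(Period 0) = 8.35×14 + 6.93×74 + 4.55×44 + 2.72×131 = 116.9 + 512.82 + 200.2 + 356.32 = 1186.24
link = 1272.71/1186.24 = 1.072894
Link Period 1→Period 2:
ΣP(Period 2)Q(Period 1) = 9.87×14 + 9.32×90 + 4.74×53 + 1.97×143 = 138.18 + 838.8 + 251.22 + 281.71 = 1509.91
ΣP(Period 1)Q(Period 1) = 8.06×14 + 8.78×90 + 4.30×53 + 2.45×143 = 112.84 + 790.2 + 227.9 + 350.35 = 1481.29
link = 1509.91/1481.29 = 1.019321
Link Period 2→Period 3:
ΣP(Period 3)Q(Period 2) = 10.05×13 + 7.67×108 + 4.47×52 + 2.37×154 = 130.65 + 828.36 + 232.44 + 364.98 = 1556.43
ΣP(Period 2)Q(Period 2) = 9.87×13 + 9.32×108 + 4.74×52 + 1.97×154 = 128.31 + 1006.56 + 246.48 + 303.38 = 1684.73
link = 1556.43/1684.73 = 0.923845
Chained index = 100 × 1.072894 × 1.019321 × 0.923845 = 101.0339

101.03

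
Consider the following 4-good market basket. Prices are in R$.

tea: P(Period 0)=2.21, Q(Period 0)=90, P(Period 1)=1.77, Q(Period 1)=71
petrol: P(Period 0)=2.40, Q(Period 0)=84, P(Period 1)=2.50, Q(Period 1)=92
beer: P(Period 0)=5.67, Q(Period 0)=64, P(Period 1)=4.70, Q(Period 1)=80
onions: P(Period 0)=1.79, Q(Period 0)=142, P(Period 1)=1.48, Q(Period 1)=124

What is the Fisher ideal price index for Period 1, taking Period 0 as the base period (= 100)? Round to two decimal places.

Laspeyres component (base-period weights):
ΣP(Period 1)Q(Period 0) = 1.77×90 + 2.50×84 + 4.70×64 + 1.48×142 = 159.3 + 210 + 300.8 + 210.16 = 880.26
ΣP(Period 0)Q(Period 0) = 2.21×90 + 2.40×84 + 5.67×64 + 1.79×142 = 198.9 + 201.6 + 362.88 + 254.18 = 1017.56
L = 880.26 / 1017.56 × 100 = 86.5069
Paasche component (current-period weights):
ΣP(Period 1)Q(Period 1) = 1.77×71 + 2.50×92 + 4.70×80 + 1.48×124 = 125.67 + 230 + 376 + 183.52 = 915.19
ΣP(Period 0)Q(Period 1) = 2.21×71 + 2.40×92 + 5.67×80 + 1.79×124 = 156.91 + 220.8 + 453.6 + 221.96 = 1053.27
P = 915.19 / 1053.27 × 100 = 86.8904
Fisher = √(L × P) = √(86.5069 × 86.8904) = 86.6984

86.70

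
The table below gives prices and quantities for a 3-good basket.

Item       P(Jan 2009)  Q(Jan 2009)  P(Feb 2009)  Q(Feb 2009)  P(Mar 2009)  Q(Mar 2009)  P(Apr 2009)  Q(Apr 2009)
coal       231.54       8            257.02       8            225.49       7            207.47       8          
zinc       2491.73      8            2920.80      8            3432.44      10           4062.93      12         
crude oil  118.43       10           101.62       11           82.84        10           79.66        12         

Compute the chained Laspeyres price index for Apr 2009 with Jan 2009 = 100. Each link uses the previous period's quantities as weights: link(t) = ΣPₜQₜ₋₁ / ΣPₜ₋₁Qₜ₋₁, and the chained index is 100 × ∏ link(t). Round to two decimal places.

Link Jan 2009→Feb 2009:
ΣP(Feb 2009)Q(Jan 2009) = 257.02×8 + 2920.80×8 + 101.62×10 = 2056.16 + 23366.4 + 1016.2 = 26438.76
ΣP(Jan 2009)Q(Jan 2009) = 231.54×8 + 2491.73×8 + 118.43×10 = 1852.32 + 19933.84 + 1184.3 = 22970.46
link = 26438.76/22970.46 = 1.150990
Link Feb 2009→Mar 2009:
ΣP(Mar 2009)Q(Feb 2009) = 225.49×8 + 3432.44×8 + 82.84×11 = 1803.92 + 27459.52 + 911.24 = 30174.68
ΣP(Feb 2009)Q(Feb 2009) = 257.02×8 + 2920.80×8 + 101.62×11 = 2056.16 + 23366.4 + 1117.82 = 26540.38
link = 30174.68/26540.38 = 1.136935
Link Mar 2009→Apr 2009:
ΣP(Apr 2009)Q(Mar 2009) = 207.47×7 + 4062.93×10 + 79.66×10 = 1452.29 + 40629.3 + 796.6 = 42878.19
ΣP(Mar 2009)Q(Mar 2009) = 225.49×7 + 3432.44×10 + 82.84×10 = 1578.43 + 34324.4 + 828.4 = 36731.23
link = 42878.19/36731.23 = 1.167350
Chained index = 100 × 1.150990 × 1.136935 × 1.167350 = 152.7594

152.76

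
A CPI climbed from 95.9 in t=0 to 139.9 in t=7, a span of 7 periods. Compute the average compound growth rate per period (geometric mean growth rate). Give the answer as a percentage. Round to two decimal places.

5.54%

Growth factor = (139.9/95.9)^(1/7) = (1.458811)^(1/7) = 1.055428
Growth rate = 1.055428 − 1 = 0.055428 = 5.5428%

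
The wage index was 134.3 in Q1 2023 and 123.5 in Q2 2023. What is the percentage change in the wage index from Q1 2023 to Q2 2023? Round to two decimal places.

Change = (123.5 − 134.3) / 134.3 × 100
       = -10.8 / 134.3 × 100 = -8.0417%

-8.04%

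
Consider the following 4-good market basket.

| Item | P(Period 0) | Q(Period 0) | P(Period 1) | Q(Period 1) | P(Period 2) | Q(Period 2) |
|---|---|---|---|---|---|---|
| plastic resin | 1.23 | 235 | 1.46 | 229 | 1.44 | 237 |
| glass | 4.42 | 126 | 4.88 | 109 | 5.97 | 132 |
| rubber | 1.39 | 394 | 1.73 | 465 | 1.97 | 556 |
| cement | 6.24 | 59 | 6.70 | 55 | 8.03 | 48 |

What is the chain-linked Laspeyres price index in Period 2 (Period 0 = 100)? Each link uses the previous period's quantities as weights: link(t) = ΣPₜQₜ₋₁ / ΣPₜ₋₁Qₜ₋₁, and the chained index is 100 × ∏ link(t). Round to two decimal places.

Link Period 0→Period 1:
ΣP(Period 1)Q(Period 0) = 1.46×235 + 4.88×126 + 1.73×394 + 6.70×59 = 343.1 + 614.88 + 681.62 + 395.3 = 2034.9
ΣP(Period 0)Q(Period 0) = 1.23×235 + 4.42×126 + 1.39×394 + 6.24×59 = 289.05 + 556.92 + 547.66 + 368.16 = 1761.79
link = 2034.9/1761.79 = 1.155018
Link Period 1→Period 2:
ΣP(Period 2)Q(Period 1) = 1.44×229 + 5.97×109 + 1.97×465 + 8.03×55 = 329.76 + 650.73 + 916.05 + 441.65 = 2338.19
ΣP(Period 1)Q(Period 1) = 1.46×229 + 4.88×109 + 1.73×465 + 6.70×55 = 334.34 + 531.92 + 804.45 + 368.5 = 2039.21
link = 2338.19/2039.21 = 1.146616
Chained index = 100 × 1.155018 × 1.146616 = 132.4362

132.44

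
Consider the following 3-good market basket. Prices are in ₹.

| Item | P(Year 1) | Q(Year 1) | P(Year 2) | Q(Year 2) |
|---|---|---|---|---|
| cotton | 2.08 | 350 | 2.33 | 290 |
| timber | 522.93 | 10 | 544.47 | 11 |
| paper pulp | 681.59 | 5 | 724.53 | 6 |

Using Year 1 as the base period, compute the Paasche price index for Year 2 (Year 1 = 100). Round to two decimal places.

Paasche price index uses current-period quantities as weights.
ΣP(Year 2)·Q(Year 2) = 2.33×290 + 544.47×11 + 724.53×6 = 675.7 + 5989.17 + 4347.18 = 11012.05
ΣP(Year 1)·Q(Year 2) = 2.08×290 + 522.93×11 + 681.59×6 = 603.2 + 5752.23 + 4089.54 = 10444.97
Index = 11012.05 / 10444.97 × 100 = 105.4292

105.43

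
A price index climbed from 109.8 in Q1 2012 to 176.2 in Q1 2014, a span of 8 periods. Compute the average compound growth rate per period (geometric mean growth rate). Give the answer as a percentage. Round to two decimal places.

6.09%

Growth factor = (176.2/109.8)^(1/8) = (1.604736)^(1/8) = 1.060902
Growth rate = 1.060902 − 1 = 0.060902 = 6.0902%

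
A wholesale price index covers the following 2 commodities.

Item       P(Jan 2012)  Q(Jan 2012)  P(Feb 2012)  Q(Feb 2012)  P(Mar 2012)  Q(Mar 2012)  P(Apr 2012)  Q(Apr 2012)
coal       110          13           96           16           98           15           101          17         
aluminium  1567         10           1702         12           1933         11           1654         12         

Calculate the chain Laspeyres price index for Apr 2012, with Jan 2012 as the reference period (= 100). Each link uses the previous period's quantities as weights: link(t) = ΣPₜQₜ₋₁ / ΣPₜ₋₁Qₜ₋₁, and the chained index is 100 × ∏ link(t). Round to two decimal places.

Link Jan 2012→Feb 2012:
ΣP(Feb 2012)Q(Jan 2012) = 96×13 + 1702×10 = 1248 + 17020 = 18268
ΣP(Jan 2012)Q(Jan 2012) = 110×13 + 1567×10 = 1430 + 15670 = 17100
link = 18268/17100 = 1.068304
Link Feb 2012→Mar 2012:
ΣP(Mar 2012)Q(Feb 2012) = 98×16 + 1933×12 = 1568 + 23196 = 24764
ΣP(Feb 2012)Q(Feb 2012) = 96×16 + 1702×12 = 1536 + 20424 = 21960
link = 24764/21960 = 1.127687
Link Mar 2012→Apr 2012:
ΣP(Apr 2012)Q(Mar 2012) = 101×15 + 1654×11 = 1515 + 18194 = 19709
ΣP(Mar 2012)Q(Mar 2012) = 98×15 + 1933×11 = 1470 + 21263 = 22733
link = 19709/22733 = 0.866978
Chained index = 100 × 1.068304 × 1.127687 × 0.866978 = 104.4459

104.45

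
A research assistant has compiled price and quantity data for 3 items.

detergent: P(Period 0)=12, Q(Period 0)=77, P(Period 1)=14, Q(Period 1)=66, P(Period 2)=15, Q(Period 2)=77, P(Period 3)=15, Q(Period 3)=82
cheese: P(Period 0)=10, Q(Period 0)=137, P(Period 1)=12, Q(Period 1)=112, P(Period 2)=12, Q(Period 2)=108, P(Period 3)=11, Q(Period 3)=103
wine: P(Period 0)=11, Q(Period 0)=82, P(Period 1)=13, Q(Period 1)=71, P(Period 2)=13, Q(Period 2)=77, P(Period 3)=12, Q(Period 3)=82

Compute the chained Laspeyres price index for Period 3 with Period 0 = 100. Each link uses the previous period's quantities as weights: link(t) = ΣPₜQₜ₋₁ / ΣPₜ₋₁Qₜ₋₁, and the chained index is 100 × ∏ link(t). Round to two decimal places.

114.49

Link Period 0→Period 1:
ΣP(Period 1)Q(Period 0) = 14×77 + 12×137 + 13×82 = 1078 + 1644 + 1066 = 3788
ΣP(Period 0)Q(Period 0) = 12×77 + 10×137 + 11×82 = 924 + 1370 + 902 = 3196
link = 3788/3196 = 1.185232
Link Period 1→Period 2:
ΣP(Period 2)Q(Period 1) = 15×66 + 12×112 + 13×71 = 990 + 1344 + 923 = 3257
ΣP(Period 1)Q(Period 1) = 14×66 + 12×112 + 13×71 = 924 + 1344 + 923 = 3191
link = 3257/3191 = 1.020683
Link Period 2→Period 3:
ΣP(Period 3)Q(Period 2) = 15×77 + 11×108 + 12×77 = 1155 + 1188 + 924 = 3267
ΣP(Period 2)Q(Period 2) = 15×77 + 12×108 + 13×77 = 1155 + 1296 + 1001 = 3452
link = 3267/3452 = 0.946408
Chained index = 100 × 1.185232 × 1.020683 × 0.946408 = 114.4913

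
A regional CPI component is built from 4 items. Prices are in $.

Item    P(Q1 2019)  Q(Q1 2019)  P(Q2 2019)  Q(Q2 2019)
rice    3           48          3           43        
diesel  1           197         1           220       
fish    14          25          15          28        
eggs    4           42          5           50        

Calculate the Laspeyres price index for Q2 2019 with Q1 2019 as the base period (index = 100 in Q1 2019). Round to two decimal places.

107.80

Laspeyres price index uses base-period quantities as weights.
ΣP(Q2 2019)·Q(Q1 2019) = 3×48 + 1×197 + 15×25 + 5×42 = 144 + 197 + 375 + 210 = 926
ΣP(Q1 2019)·Q(Q1 2019) = 3×48 + 1×197 + 14×25 + 4×42 = 144 + 197 + 350 + 168 = 859
Index = 926 / 859 × 100 = 107.7998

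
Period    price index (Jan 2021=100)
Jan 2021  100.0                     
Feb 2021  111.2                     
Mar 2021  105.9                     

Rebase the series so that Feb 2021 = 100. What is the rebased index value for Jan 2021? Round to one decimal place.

89.9

Rebased(Jan 2021) = 100.0 / 111.2 × 100 = 89.9281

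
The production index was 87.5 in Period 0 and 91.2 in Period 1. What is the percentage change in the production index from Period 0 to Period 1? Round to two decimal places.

Change = (91.2 − 87.5) / 87.5 × 100
       = 3.7 / 87.5 × 100 = 4.2286%

4.23%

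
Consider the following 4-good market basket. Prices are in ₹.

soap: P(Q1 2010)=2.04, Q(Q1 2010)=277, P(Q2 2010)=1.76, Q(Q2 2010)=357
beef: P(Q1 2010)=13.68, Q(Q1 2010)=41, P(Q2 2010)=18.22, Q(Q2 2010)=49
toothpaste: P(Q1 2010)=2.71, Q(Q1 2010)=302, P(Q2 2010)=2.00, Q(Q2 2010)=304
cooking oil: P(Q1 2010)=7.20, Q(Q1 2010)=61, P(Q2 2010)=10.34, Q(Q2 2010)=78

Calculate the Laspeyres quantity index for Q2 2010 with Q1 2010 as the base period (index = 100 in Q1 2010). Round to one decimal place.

Laspeyres quantity index uses base-period prices as weights.
ΣP(Q1 2010)·Q(Q2 2010) = 2.04×357 + 13.68×49 + 2.71×304 + 7.20×78 = 728.28 + 670.32 + 823.84 + 561.6 = 2784.04
ΣP(Q1 2010)·Q(Q1 2010) = 2.04×277 + 13.68×41 + 2.71×302 + 7.20×61 = 565.08 + 560.88 + 818.42 + 439.2 = 2383.58
Index = 2784.04 / 2383.58 × 100 = 116.8008

116.8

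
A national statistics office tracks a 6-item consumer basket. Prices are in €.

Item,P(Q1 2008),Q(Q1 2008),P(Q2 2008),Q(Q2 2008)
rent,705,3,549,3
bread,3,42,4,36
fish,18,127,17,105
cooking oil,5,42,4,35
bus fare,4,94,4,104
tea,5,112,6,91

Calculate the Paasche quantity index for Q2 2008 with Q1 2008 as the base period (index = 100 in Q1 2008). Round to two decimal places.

Paasche quantity index uses current-period prices as weights.
ΣP(Q2 2008)·Q(Q2 2008) = 549×3 + 4×36 + 17×105 + 4×35 + 4×104 + 6×91 = 1647 + 144 + 1785 + 140 + 416 + 546 = 4678
ΣP(Q2 2008)·Q(Q1 2008) = 549×3 + 4×42 + 17×127 + 4×42 + 4×94 + 6×112 = 1647 + 168 + 2159 + 168 + 376 + 672 = 5190
Index = 4678 / 5190 × 100 = 90.1349

90.13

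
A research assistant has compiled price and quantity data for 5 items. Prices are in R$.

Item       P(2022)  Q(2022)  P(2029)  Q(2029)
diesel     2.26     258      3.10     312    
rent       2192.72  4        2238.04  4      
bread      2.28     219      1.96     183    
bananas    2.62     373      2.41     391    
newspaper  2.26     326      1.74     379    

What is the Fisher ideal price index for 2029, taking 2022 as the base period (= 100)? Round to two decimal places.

Laspeyres component (base-period weights):
ΣP(2029)Q(2022) = 3.10×258 + 2238.04×4 + 1.96×219 + 2.41×373 + 1.74×326 = 799.8 + 8952.16 + 429.24 + 898.93 + 567.24 = 11647.37
ΣP(2022)Q(2022) = 2.26×258 + 2192.72×4 + 2.28×219 + 2.62×373 + 2.26×326 = 583.08 + 8770.88 + 499.32 + 977.26 + 736.76 = 11567.3
L = 11647.37 / 11567.3 × 100 = 100.6922
Paasche component (current-period weights):
ΣP(2029)Q(2029) = 3.10×312 + 2238.04×4 + 1.96×183 + 2.41×391 + 1.74×379 = 967.2 + 8952.16 + 358.68 + 942.31 + 659.46 = 11879.81
ΣP(2022)Q(2029) = 2.26×312 + 2192.72×4 + 2.28×183 + 2.62×391 + 2.26×379 = 705.12 + 8770.88 + 417.24 + 1024.42 + 856.54 = 11774.2
P = 11879.81 / 11774.2 × 100 = 100.8970
Fisher = √(L × P) = √(100.6922 × 100.8970) = 100.7945

100.79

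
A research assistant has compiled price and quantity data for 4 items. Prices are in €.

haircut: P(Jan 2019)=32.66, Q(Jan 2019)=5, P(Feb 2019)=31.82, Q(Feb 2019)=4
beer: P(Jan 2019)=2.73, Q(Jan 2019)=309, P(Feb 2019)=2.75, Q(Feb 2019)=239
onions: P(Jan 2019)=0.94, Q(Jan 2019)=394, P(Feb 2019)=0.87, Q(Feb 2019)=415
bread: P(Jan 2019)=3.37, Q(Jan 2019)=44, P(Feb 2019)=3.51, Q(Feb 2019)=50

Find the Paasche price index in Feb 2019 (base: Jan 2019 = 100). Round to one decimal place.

98.5

Paasche price index uses current-period quantities as weights.
ΣP(Feb 2019)·Q(Feb 2019) = 31.82×4 + 2.75×239 + 0.87×415 + 3.51×50 = 127.28 + 657.25 + 361.05 + 175.5 = 1321.08
ΣP(Jan 2019)·Q(Feb 2019) = 32.66×4 + 2.73×239 + 0.94×415 + 3.37×50 = 130.64 + 652.47 + 390.1 + 168.5 = 1341.71
Index = 1321.08 / 1341.71 × 100 = 98.4624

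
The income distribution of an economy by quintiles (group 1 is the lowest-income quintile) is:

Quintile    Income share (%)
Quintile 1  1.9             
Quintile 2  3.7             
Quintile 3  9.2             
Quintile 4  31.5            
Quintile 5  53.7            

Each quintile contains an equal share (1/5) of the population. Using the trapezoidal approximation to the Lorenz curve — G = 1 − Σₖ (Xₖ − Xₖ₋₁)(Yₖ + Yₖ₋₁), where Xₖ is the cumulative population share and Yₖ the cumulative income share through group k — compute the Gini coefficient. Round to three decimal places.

Cumulative income shares Yₖ: 0.0190, 0.0560, 0.1480, 0.4630, 1.0000
Σ (Xₖ−Xₖ₋₁)(Yₖ+Yₖ₋₁) = (1/5)(0.0190+0.0000) + (1/5)(0.0560+0.0190) + (1/5)(0.1480+0.0560) + (1/5)(0.4630+0.1480) + (1/5)(1.0000+0.4630)
  = 0.0038 + 0.0150 + 0.0408 + 0.1222 + 0.2926 = 0.4744
G = 1 − 0.4744 = 0.5256

0.526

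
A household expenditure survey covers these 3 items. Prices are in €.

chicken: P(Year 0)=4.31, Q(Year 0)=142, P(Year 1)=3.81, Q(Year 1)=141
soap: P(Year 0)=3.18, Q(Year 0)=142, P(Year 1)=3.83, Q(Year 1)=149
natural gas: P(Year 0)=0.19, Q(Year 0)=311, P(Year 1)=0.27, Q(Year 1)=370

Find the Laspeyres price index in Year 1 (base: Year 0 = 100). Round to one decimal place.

104.1

Laspeyres price index uses base-period quantities as weights.
ΣP(Year 1)·Q(Year 0) = 3.81×142 + 3.83×142 + 0.27×311 = 541.02 + 543.86 + 83.97 = 1168.85
ΣP(Year 0)·Q(Year 0) = 4.31×142 + 3.18×142 + 0.19×311 = 612.02 + 451.56 + 59.09 = 1122.67
Index = 1168.85 / 1122.67 × 100 = 104.1134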